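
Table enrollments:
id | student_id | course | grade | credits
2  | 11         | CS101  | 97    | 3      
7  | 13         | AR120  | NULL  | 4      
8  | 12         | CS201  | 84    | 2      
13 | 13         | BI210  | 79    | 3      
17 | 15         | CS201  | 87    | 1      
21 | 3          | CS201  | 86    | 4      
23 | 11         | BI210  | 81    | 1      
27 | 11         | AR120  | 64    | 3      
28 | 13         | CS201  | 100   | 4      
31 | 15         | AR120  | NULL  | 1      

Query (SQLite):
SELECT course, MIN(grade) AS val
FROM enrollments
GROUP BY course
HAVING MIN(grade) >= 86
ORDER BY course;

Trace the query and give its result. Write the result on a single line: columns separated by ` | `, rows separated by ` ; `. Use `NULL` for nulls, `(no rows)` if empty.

Partition enrollments by course; compute MIN(grade) within each group.
HAVING: keep groups where MIN(grade) >= 86.
  AR120: ids {7, 27, 31} → MIN(grade)=64
  BI210: ids {13, 23} → MIN(grade)=79
  CS101: ids {2} → MIN(grade)=97
  CS201: ids {8, 17, 21, 28} → MIN(grade)=84

CS101 | 97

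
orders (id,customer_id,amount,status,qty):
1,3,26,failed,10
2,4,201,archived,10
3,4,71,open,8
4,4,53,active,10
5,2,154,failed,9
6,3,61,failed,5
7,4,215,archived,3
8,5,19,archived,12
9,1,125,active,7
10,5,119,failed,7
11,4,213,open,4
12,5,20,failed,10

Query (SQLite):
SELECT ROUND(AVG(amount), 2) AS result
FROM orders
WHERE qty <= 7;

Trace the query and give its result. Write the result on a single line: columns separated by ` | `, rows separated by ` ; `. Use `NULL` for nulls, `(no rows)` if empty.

146.6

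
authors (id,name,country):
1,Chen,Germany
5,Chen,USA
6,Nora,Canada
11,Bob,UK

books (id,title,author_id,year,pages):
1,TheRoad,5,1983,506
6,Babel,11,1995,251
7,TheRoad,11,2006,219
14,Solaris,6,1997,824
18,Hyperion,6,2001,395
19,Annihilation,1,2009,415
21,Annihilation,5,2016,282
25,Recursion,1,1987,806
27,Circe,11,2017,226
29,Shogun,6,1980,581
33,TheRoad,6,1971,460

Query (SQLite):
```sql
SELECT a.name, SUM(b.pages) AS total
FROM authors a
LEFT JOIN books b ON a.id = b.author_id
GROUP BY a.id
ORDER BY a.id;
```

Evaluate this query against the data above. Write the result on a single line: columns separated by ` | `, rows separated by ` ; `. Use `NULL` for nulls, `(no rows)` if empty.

LEFT JOIN keeps every authors row; unmatched ones get NULL for books columns.
Group by authors.id and compute SUM(b.pages). SUM over an all-NULL group is NULL.
  1: ids {19, 25} → SUM(b.pages)=1221
  5: ids {1, 21} → SUM(b.pages)=788
  6: ids {14, 18, 29, 33} → SUM(b.pages)=2260
  11: ids {6, 7, 27} → SUM(b.pages)=696

Chen | 1221 ; Chen | 788 ; Nora | 2260 ; Bob | 696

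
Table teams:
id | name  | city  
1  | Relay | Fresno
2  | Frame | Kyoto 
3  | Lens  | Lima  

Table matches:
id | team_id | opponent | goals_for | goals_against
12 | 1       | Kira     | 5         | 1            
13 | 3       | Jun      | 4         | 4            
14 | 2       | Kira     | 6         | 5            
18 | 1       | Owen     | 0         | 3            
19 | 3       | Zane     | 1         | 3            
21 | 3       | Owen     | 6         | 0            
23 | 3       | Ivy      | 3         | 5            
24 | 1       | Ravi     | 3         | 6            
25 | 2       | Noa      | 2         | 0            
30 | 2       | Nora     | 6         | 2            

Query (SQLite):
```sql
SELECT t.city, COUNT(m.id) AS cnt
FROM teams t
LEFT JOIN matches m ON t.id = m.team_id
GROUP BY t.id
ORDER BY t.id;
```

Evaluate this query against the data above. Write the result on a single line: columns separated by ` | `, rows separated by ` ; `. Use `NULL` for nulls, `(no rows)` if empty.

LEFT JOIN keeps every teams row; unmatched ones get NULL for matches columns.
Group by teams.id and compute COUNT(m.id). COUNT(col) of an all-NULL group is 0.
  1: ids {12, 18, 24} → COUNT(m.id)=3
  2: ids {14, 25, 30} → COUNT(m.id)=3
  3: ids {13, 19, 21, 23} → COUNT(m.id)=4

Fresno | 3 ; Kyoto | 3 ; Lima | 4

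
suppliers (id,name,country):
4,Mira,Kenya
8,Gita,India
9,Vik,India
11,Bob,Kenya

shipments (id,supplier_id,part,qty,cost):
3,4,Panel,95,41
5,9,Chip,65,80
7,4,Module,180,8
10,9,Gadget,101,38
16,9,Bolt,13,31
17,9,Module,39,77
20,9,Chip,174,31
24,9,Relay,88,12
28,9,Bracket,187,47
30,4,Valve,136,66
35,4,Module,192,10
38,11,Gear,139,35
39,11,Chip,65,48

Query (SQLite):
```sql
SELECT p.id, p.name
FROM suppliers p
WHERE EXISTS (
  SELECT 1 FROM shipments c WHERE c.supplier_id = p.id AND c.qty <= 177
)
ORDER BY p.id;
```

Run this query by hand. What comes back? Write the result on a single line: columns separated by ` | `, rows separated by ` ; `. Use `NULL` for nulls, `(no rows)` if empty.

4 | Mira ; 9 | Vik ; 11 | Bob

For each suppliers row, check whether any shipments with matching supplier_id has qty <= 177.
Keep rows where that is true.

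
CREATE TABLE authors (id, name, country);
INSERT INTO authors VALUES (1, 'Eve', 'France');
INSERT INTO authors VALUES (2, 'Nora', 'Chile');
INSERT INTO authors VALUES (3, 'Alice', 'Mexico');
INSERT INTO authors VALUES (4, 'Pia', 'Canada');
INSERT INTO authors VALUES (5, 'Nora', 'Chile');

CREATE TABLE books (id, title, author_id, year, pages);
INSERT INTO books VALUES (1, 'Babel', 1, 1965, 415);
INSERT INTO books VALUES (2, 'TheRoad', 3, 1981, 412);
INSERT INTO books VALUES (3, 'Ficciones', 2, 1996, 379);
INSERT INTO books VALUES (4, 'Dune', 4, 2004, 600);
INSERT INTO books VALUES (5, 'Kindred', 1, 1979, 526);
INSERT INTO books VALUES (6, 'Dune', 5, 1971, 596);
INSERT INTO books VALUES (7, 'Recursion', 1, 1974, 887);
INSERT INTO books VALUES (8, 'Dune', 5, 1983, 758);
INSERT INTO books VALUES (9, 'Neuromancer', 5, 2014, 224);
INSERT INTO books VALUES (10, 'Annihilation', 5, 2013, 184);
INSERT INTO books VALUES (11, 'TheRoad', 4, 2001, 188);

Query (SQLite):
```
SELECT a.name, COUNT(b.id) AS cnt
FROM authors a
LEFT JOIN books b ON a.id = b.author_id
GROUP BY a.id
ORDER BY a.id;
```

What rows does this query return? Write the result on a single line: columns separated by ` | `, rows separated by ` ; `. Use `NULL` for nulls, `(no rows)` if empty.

LEFT JOIN keeps every authors row; unmatched ones get NULL for books columns.
Group by authors.id and compute COUNT(b.id). COUNT(col) of an all-NULL group is 0.
  1: ids {1, 5, 7} → COUNT(b.id)=3
  2: ids {3} → COUNT(b.id)=1
  3: ids {2} → COUNT(b.id)=1
  4: ids {4, 11} → COUNT(b.id)=2
  5: ids {6, 8, 9, 10} → COUNT(b.id)=4

Eve | 3 ; Nora | 1 ; Alice | 1 ; Pia | 2 ; Nora | 4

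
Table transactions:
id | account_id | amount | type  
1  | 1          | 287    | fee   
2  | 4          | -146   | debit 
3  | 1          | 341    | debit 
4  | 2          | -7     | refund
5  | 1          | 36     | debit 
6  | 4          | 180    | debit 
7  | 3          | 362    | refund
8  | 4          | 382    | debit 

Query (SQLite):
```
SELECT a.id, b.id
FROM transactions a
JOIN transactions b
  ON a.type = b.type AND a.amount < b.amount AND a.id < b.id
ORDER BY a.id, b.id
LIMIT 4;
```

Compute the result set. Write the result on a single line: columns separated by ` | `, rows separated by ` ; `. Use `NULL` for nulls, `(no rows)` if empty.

2 | 3 ; 2 | 5 ; 2 | 6 ; 2 | 8

Pairs (a,b) with same type, a.amount < b.amount, a.id < b.id.
type groups: debit:{2,3,5,6,8} fee:{1} refund:{4,7}
Ordered by (a.id, b.id); first 4.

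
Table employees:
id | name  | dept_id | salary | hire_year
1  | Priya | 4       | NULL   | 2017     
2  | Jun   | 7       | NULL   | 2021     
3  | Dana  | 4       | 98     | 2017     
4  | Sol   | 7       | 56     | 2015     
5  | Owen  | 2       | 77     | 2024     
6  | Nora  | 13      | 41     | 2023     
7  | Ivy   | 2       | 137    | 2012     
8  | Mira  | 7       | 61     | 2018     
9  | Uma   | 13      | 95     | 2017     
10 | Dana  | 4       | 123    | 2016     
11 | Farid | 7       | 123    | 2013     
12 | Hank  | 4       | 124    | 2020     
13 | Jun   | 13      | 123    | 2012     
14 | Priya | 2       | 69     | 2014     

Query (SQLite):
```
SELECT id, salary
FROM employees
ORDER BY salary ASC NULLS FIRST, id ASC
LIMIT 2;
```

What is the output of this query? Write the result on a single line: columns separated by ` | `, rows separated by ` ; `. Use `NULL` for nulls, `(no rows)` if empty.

1 | NULL ; 2 | NULL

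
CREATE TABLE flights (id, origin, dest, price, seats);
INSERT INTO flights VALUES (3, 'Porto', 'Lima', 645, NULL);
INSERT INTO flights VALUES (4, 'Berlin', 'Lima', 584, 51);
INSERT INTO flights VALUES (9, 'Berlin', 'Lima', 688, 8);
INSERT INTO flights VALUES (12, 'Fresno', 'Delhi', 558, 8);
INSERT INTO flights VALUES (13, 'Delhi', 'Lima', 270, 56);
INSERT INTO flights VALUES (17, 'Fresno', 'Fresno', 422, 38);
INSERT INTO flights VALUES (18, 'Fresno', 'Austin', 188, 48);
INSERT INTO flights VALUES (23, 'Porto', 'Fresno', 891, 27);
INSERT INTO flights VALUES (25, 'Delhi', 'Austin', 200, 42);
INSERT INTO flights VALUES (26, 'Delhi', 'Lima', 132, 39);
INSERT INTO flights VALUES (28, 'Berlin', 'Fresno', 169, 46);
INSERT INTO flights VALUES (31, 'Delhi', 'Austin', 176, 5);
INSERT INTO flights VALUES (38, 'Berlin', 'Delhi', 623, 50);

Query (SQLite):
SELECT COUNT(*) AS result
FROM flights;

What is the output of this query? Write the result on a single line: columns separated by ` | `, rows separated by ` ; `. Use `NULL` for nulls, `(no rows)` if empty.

13

All seats values: [NULL, 51, 8, 8, 56, 38, 48, 27, 42, 39, 46, 5, 50].
COUNT(*) counts rows → 13.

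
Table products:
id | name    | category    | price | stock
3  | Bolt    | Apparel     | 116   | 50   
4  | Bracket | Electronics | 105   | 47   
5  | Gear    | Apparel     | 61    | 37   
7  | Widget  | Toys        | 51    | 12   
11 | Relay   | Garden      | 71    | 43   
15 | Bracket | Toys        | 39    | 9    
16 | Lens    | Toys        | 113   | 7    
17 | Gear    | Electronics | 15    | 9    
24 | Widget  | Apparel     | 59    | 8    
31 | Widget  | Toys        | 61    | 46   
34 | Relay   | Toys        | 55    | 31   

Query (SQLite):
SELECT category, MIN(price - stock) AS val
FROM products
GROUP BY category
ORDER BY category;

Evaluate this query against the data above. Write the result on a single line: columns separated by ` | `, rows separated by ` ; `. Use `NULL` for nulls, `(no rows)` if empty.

For each row compute price - stock.
Group by category; take MIN of the expression per group.
  Apparel: ids {3, 5, 24} → MIN(price - stock)=24
  Electronics: ids {4, 17} → MIN(price - stock)=6
  Garden: ids {11} → MIN(price - stock)=28
  Toys: ids {7, 15, 16, 31, 34} → MIN(price - stock)=15

Apparel | 24 ; Electronics | 6 ; Garden | 28 ; Toys | 15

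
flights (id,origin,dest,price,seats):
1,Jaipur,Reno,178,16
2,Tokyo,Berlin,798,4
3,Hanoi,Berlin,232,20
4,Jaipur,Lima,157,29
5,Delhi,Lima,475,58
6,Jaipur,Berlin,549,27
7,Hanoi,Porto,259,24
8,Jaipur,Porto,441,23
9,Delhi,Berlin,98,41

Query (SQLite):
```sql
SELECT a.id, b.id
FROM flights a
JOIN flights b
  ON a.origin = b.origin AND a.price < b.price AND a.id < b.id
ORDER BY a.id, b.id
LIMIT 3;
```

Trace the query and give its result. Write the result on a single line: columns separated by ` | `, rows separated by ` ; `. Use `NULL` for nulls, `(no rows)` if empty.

Pairs (a,b) with same origin, a.price < b.price, a.id < b.id.
origin groups: Delhi:{5,9} Hanoi:{3,7} Jaipur:{1,4,6,8} Tokyo:{2}
Ordered by (a.id, b.id); first 3.

1 | 6 ; 1 | 8 ; 3 | 7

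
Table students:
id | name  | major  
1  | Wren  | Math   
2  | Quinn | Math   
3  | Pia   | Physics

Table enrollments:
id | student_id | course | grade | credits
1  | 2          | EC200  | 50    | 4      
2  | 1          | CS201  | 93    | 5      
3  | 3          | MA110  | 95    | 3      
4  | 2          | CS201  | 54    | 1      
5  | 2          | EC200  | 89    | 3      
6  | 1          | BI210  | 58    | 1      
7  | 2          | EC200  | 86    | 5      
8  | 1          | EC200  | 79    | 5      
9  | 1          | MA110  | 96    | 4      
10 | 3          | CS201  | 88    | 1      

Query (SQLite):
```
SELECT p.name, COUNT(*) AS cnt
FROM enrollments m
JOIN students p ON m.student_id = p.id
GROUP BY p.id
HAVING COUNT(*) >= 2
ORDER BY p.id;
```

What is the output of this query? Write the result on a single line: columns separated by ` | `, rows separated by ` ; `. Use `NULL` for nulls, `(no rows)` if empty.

Wren | 4 ; Quinn | 4 ; Pia | 2

Join each enrollments row to its students via student_id.
Group joined rows by students.id; compute COUNT(*) per group.
HAVING: keep groups with count ≥ 2.
  1: ids {2, 6, 8, 9} → COUNT(*)=4
  2: ids {1, 4, 5, 7} → COUNT(*)=4
  3: ids {3, 10} → COUNT(*)=2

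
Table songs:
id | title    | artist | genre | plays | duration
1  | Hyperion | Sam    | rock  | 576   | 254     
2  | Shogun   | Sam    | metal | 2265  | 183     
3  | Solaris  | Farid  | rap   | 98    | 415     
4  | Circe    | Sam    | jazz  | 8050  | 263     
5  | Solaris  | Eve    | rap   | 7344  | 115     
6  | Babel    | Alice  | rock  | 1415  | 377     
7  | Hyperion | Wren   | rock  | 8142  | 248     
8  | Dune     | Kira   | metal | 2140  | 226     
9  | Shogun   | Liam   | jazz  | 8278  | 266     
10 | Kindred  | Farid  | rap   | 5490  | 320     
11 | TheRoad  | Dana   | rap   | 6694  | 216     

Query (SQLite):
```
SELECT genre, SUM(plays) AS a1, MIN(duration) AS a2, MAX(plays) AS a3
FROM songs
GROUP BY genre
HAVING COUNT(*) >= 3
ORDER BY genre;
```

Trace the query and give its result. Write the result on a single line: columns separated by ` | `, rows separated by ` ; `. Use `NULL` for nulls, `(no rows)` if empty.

Group songs by genre.
Per group compute: SUM(plays), MIN(duration), MAX(plays).
HAVING: drop groups with fewer than 3 rows.
  jazz: ids {4, 9} → SUM(plays)=16328, MIN(duration)=263, MAX(plays)=8278
  metal: ids {2, 8} → SUM(plays)=4405, MIN(duration)=183, MAX(plays)=2265
  rap: ids {3, 5, 10, 11} → SUM(plays)=19626, MIN(duration)=115, MAX(plays)=7344
  rock: ids {1, 6, 7} → SUM(plays)=10133, MIN(duration)=248, MAX(plays)=8142

rap | 19626 | 115 | 7344 ; rock | 10133 | 248 | 8142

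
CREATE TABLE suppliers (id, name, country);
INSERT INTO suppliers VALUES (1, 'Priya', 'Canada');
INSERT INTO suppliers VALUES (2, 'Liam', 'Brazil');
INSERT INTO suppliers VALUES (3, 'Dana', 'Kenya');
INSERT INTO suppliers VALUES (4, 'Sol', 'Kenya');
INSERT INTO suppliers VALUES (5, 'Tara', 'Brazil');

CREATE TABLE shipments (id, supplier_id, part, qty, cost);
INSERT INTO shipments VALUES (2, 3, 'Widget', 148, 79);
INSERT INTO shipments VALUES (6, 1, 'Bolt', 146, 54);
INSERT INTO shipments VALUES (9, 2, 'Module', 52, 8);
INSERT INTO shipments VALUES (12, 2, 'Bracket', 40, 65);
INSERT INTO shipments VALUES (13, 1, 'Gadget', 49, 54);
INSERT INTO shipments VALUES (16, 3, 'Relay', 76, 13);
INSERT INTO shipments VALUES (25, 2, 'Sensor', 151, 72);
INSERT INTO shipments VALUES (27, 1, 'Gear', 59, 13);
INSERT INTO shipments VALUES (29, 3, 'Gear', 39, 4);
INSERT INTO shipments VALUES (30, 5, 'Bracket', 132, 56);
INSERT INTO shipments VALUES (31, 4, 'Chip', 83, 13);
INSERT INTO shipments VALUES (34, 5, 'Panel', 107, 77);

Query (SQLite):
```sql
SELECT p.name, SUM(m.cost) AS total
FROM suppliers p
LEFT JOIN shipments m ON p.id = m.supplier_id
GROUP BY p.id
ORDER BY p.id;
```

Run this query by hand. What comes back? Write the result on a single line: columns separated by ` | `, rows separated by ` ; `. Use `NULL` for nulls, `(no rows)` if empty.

LEFT JOIN keeps every suppliers row; unmatched ones get NULL for shipments columns.
Group by suppliers.id and compute SUM(m.cost). SUM over an all-NULL group is NULL.
  1: ids {6, 13, 27} → SUM(m.cost)=121
  2: ids {9, 12, 25} → SUM(m.cost)=145
  3: ids {2, 16, 29} → SUM(m.cost)=96
  4: ids {31} → SUM(m.cost)=13
  5: ids {30, 34} → SUM(m.cost)=133

Priya | 121 ; Liam | 145 ; Dana | 96 ; Sol | 13 ; Tara | 133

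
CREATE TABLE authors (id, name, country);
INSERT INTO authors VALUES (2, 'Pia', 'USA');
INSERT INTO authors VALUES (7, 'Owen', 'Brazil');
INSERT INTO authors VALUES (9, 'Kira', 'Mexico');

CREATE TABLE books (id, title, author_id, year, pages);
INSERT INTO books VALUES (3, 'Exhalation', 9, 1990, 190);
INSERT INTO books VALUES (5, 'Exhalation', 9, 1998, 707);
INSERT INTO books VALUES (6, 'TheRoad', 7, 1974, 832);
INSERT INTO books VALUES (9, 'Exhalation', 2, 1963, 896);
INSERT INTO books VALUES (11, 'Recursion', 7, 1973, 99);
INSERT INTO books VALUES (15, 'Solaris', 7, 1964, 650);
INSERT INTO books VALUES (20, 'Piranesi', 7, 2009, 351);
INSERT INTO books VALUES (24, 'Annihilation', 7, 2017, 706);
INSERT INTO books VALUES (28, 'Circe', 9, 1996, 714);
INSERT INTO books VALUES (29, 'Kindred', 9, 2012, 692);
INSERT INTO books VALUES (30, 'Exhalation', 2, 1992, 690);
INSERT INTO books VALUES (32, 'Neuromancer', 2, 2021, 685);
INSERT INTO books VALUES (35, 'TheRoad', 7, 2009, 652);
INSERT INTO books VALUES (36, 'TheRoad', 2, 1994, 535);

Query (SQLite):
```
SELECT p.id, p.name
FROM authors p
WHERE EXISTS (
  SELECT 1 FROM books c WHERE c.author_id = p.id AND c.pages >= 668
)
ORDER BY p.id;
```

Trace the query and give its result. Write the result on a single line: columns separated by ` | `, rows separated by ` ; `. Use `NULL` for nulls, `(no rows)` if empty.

For each authors row, check whether any books with matching author_id has pages >= 668.
Keep rows where that is true.

2 | Pia ; 7 | Owen ; 9 | Kira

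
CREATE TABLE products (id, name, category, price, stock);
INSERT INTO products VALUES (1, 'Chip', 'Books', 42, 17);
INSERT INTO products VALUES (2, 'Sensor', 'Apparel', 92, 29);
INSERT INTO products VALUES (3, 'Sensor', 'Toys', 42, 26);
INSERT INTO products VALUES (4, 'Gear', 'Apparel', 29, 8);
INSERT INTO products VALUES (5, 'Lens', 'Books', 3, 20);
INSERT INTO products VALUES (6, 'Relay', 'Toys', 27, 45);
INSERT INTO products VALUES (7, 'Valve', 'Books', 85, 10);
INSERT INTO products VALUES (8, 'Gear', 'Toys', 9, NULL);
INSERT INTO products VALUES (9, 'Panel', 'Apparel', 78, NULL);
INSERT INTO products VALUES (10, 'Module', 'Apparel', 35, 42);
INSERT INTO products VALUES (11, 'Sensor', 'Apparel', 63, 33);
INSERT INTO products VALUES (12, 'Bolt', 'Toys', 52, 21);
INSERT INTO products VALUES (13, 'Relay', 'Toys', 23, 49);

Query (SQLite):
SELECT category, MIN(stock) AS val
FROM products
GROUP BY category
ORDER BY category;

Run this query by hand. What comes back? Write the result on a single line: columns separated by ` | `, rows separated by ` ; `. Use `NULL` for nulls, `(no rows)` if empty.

Apparel | 8 ; Books | 10 ; Toys | 21

Partition products by category; compute MIN(stock) within each group.
  Apparel: ids {2, 4, 9, 10, 11} → MIN(stock)=8
  Books: ids {1, 5, 7} → MIN(stock)=10
  Toys: ids {3, 6, 8, 12, 13} → MIN(stock)=21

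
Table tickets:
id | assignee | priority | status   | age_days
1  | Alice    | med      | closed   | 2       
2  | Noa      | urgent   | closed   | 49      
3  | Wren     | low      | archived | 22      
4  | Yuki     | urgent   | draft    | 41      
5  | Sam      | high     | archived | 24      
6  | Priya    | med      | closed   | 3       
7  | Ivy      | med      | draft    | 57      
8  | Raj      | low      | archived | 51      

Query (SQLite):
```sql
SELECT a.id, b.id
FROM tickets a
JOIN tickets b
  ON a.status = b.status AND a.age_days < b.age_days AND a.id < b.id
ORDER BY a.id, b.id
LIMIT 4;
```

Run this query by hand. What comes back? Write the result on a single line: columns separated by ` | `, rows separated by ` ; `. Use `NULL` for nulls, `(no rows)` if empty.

Pairs (a,b) with same status, a.age_days < b.age_days, a.id < b.id.
status groups: archived:{3,5,8} closed:{1,2,6} draft:{4,7}
Ordered by (a.id, b.id); first 4.

1 | 2 ; 1 | 6 ; 3 | 5 ; 3 | 8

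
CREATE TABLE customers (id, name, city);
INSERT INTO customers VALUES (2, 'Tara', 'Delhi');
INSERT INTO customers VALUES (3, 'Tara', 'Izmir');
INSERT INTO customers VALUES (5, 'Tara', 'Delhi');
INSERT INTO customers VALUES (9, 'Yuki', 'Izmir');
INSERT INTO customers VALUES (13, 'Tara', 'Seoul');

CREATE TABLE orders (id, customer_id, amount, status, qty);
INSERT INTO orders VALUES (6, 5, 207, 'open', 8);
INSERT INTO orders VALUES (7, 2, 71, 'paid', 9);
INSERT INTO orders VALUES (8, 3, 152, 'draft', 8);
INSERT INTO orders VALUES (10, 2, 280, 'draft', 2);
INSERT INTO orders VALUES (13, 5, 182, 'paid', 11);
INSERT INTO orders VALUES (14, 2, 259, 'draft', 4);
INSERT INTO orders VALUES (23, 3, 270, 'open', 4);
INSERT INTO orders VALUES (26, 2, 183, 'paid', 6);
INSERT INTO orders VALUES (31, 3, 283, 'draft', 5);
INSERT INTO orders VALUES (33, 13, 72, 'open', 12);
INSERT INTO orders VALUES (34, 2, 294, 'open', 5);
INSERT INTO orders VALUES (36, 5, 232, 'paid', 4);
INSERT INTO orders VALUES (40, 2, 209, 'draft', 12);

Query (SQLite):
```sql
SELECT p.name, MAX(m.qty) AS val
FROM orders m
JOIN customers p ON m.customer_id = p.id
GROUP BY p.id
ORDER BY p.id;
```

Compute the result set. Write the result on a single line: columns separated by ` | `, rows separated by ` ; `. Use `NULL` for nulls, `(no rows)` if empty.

Tara | 12 ; Tara | 8 ; Tara | 11 ; Tara | 12

Join each orders row to its customers via customer_id.
Group joined rows by customers.id; compute MAX(m.qty) per group.
  2: ids {7, 10, 14, 26, 34, 40} → MAX(m.qty)=12
  3: ids {8, 23, 31} → MAX(m.qty)=8
  5: ids {6, 13, 36} → MAX(m.qty)=11
  13: ids {33} → MAX(m.qty)=12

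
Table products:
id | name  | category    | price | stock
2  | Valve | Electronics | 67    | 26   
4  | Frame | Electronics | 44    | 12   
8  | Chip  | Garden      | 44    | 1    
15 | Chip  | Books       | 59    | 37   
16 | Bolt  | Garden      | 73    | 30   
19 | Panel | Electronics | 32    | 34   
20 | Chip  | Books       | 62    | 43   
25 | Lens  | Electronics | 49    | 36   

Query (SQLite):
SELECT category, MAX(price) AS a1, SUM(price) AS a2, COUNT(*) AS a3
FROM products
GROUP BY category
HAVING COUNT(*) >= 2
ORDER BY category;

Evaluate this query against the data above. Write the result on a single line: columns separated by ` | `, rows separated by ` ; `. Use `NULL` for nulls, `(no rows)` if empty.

Books | 62 | 121 | 2 ; Electronics | 67 | 192 | 4 ; Garden | 73 | 117 | 2

Group products by category.
Per group compute: MAX(price), SUM(price), COUNT(*).
HAVING: drop groups with fewer than 2 rows.
  Books: ids {15, 20} → MAX(price)=62, SUM(price)=121, COUNT(*)=2
  Electronics: ids {2, 4, 19, 25} → MAX(price)=67, SUM(price)=192, COUNT(*)=4
  Garden: ids {8, 16} → MAX(price)=73, SUM(price)=117, COUNT(*)=2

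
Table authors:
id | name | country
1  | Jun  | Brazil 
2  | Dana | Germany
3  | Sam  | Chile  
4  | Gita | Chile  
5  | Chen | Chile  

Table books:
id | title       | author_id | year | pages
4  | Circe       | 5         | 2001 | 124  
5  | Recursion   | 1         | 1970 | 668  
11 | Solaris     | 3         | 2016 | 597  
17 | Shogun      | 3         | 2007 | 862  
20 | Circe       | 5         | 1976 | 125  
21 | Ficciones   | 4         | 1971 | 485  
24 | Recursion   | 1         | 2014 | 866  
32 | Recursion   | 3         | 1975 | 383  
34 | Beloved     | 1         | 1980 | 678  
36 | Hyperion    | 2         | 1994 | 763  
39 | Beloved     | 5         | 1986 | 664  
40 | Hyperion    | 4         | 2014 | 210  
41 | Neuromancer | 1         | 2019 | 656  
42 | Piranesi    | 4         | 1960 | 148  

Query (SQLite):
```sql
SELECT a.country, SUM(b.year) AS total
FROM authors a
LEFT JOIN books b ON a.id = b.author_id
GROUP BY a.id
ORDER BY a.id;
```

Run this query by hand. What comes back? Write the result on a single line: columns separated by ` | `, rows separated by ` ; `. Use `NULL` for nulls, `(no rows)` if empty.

LEFT JOIN keeps every authors row; unmatched ones get NULL for books columns.
Group by authors.id and compute SUM(b.year). SUM over an all-NULL group is NULL.
  1: ids {5, 24, 34, 41} → SUM(b.year)=7983
  2: ids {36} → SUM(b.year)=1994
  3: ids {11, 17, 32} → SUM(b.year)=5998
  4: ids {21, 40, 42} → SUM(b.year)=5945
  5: ids {4, 20, 39} → SUM(b.year)=5963

Brazil | 7983 ; Germany | 1994 ; Chile | 5998 ; Chile | 5945 ; Chile | 5963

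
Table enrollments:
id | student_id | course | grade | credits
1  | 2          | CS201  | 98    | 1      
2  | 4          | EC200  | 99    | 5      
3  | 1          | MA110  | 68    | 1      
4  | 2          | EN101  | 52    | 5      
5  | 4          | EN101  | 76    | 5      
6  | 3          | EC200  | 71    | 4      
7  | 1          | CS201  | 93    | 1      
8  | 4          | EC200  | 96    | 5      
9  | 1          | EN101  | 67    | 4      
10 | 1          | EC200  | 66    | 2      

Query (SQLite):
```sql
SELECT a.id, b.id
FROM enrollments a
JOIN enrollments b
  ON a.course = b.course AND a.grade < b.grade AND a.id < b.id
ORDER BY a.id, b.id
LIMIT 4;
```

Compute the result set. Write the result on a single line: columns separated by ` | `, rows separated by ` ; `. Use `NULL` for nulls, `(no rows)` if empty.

Pairs (a,b) with same course, a.grade < b.grade, a.id < b.id.
course groups: CS201:{1,7} EC200:{2,6,8,10} EN101:{4,5,9} MA110:{3}
Ordered by (a.id, b.id); first 4.

4 | 5 ; 4 | 9 ; 6 | 8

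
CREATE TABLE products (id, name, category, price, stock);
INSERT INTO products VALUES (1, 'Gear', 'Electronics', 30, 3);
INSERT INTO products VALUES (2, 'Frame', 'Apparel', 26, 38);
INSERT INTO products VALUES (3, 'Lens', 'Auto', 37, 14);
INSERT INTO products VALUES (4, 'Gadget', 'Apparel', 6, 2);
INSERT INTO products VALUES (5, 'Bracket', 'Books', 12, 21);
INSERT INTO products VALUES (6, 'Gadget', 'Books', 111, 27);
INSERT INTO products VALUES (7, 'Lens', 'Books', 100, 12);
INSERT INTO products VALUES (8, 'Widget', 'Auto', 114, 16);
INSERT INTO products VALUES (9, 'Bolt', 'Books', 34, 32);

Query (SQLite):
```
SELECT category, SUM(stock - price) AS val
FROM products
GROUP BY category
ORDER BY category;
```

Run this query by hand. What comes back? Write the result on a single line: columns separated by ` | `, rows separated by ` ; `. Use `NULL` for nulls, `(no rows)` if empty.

Apparel | 8 ; Auto | -121 ; Books | -165 ; Electronics | -27

For each row compute stock - price.
Group by category; take SUM of the expression per group.
  Apparel: ids {2, 4} → SUM(stock - price)=8
  Auto: ids {3, 8} → SUM(stock - price)=-121
  Books: ids {5, 6, 7, 9} → SUM(stock - price)=-165
  Electronics: ids {1} → SUM(stock - price)=-27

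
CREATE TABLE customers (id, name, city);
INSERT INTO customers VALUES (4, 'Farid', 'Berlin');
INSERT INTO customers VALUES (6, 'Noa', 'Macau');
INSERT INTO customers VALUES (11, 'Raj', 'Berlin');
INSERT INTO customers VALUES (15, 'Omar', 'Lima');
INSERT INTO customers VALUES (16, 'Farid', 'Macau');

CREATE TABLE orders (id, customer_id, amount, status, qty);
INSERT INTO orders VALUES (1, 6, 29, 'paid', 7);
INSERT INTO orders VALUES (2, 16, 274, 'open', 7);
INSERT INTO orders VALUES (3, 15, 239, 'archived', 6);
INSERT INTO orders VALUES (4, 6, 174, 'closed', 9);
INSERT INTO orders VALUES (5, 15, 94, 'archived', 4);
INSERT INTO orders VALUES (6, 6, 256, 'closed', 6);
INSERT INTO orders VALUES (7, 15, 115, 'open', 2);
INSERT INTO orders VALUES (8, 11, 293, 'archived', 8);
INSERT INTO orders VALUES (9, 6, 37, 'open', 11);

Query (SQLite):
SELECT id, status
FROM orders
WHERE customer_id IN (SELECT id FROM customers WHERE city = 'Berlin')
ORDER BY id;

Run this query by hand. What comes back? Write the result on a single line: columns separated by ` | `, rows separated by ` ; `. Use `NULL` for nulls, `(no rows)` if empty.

8 | archived

Inner query: customers.id where city = 'Berlin'.
Outer: keep orders rows whose customer_id is in that set.
Inner query → {4, 11}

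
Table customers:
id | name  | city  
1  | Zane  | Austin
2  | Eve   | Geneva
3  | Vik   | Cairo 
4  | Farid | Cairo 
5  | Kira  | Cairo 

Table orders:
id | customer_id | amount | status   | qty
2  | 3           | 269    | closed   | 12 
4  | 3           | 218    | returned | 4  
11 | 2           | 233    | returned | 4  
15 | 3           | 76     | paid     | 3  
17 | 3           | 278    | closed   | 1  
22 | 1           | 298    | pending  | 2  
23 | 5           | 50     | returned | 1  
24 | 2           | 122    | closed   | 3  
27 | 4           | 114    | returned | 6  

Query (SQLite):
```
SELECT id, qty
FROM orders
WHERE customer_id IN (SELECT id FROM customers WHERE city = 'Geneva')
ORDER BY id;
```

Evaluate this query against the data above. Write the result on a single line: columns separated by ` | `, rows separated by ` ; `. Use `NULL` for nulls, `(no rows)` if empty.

Inner query: customers.id where city = 'Geneva'.
Outer: keep orders rows whose customer_id is in that set.
Inner query → {2}

11 | 4 ; 24 | 3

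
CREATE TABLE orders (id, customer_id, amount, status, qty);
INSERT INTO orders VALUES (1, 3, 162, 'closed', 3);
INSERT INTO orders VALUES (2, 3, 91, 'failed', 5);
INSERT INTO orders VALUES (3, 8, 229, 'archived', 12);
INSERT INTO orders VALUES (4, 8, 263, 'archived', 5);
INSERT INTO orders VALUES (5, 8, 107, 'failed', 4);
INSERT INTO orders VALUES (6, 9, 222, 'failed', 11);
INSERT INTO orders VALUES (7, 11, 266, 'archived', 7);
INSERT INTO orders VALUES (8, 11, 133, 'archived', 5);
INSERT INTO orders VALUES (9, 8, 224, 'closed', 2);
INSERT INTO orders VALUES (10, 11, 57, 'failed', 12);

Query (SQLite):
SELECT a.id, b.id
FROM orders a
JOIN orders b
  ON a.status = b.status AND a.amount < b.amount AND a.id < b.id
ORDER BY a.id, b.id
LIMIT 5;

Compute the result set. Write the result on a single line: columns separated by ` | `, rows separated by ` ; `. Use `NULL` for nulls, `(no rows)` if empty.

1 | 9 ; 2 | 5 ; 2 | 6 ; 3 | 4 ; 3 | 7

Pairs (a,b) with same status, a.amount < b.amount, a.id < b.id.
status groups: archived:{3,4,7,8} closed:{1,9} failed:{2,5,6,10}
Ordered by (a.id, b.id); first 5.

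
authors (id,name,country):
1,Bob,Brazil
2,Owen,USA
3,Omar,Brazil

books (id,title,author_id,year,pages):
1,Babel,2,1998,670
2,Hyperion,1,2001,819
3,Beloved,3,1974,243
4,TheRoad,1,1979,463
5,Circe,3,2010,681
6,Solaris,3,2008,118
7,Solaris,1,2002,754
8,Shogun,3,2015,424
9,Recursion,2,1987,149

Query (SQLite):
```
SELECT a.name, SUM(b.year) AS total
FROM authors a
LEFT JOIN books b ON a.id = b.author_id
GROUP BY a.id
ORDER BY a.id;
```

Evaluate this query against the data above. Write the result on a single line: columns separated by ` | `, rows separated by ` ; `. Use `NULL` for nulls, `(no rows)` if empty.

LEFT JOIN keeps every authors row; unmatched ones get NULL for books columns.
Group by authors.id and compute SUM(b.year). SUM over an all-NULL group is NULL.
  1: ids {2, 4, 7} → SUM(b.year)=5982
  2: ids {1, 9} → SUM(b.year)=3985
  3: ids {3, 5, 6, 8} → SUM(b.year)=8007

Bob | 5982 ; Owen | 3985 ; Omar | 8007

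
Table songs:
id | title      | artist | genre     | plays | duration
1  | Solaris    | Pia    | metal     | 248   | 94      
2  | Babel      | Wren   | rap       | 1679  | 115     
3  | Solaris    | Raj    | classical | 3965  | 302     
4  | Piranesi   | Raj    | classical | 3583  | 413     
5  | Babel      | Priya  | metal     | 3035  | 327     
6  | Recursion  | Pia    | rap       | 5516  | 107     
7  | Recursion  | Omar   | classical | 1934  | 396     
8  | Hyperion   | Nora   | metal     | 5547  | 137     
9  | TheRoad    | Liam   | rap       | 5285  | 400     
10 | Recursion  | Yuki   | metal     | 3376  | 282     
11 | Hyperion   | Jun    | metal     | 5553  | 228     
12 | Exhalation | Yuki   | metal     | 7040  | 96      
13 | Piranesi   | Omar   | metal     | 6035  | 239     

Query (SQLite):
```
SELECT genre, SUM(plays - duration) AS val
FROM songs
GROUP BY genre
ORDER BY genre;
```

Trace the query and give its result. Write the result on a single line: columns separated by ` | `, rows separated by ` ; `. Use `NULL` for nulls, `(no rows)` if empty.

classical | 8371 ; metal | 29431 ; rap | 11858

For each row compute plays - duration.
Group by genre; take SUM of the expression per group.
  classical: ids {3, 4, 7} → SUM(plays - duration)=8371
  metal: ids {1, 5, 8, 10, 11, 12, 13} → SUM(plays - duration)=29431
  rap: ids {2, 6, 9} → SUM(plays - duration)=11858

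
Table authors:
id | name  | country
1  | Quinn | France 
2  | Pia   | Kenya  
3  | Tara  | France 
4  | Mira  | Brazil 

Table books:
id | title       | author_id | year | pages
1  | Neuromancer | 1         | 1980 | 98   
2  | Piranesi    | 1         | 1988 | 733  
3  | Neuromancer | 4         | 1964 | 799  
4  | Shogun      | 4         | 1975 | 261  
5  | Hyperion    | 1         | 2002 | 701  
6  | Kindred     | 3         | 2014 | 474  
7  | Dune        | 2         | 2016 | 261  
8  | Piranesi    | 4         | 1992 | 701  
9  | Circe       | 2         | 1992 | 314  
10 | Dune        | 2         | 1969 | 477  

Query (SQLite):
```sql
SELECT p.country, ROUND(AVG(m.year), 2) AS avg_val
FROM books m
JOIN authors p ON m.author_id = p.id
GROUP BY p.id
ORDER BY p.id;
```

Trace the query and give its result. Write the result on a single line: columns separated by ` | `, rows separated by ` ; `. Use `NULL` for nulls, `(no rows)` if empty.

Join each books row to its authors via author_id.
Group joined rows by authors.id; compute ROUND(AVG(m.year), 2) per group.
  1: ids {1, 2, 5} → ROUND(AVG(m.year), 2)=1990
  2: ids {7, 9, 10} → ROUND(AVG(m.year), 2)=1992.33
  3: ids {6} → ROUND(AVG(m.year), 2)=2014
  4: ids {3, 4, 8} → ROUND(AVG(m.year), 2)=1977

France | 1990 ; Kenya | 1992.33 ; France | 2014 ; Brazil | 1977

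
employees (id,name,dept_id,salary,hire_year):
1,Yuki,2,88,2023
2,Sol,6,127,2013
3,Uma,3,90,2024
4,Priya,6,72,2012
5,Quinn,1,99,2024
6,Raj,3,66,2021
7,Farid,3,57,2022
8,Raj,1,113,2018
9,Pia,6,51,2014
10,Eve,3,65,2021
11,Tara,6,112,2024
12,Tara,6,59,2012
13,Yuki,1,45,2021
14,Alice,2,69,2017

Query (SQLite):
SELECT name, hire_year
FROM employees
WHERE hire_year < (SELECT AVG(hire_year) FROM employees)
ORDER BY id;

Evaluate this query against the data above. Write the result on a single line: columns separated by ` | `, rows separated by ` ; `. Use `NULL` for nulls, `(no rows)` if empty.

Scalar subquery: AVG(hire_year) over all employees rows = 2019.0.
Keep rows where hire_year < that value.

Sol | 2013 ; Priya | 2012 ; Raj | 2018 ; Pia | 2014 ; Tara | 2012 ; Alice | 2017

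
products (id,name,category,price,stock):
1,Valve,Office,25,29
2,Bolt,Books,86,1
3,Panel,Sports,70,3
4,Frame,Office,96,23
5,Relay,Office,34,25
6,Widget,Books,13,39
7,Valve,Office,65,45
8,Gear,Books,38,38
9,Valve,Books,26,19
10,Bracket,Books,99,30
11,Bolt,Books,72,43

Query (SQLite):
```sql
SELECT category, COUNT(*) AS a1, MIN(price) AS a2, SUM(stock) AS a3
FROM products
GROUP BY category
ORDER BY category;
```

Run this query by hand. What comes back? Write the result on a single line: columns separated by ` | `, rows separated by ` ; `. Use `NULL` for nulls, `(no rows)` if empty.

Books | 6 | 13 | 170 ; Office | 4 | 25 | 122 ; Sports | 1 | 70 | 3

Group products by category.
Per group compute: COUNT(*), MIN(price), SUM(stock).
  Books: ids {2, 6, 8, 9, 10, 11} → COUNT(*)=6, MIN(price)=13, SUM(stock)=170
  Office: ids {1, 4, 5, 7} → COUNT(*)=4, MIN(price)=25, SUM(stock)=122
  Sports: ids {3} → COUNT(*)=1, MIN(price)=70, SUM(stock)=3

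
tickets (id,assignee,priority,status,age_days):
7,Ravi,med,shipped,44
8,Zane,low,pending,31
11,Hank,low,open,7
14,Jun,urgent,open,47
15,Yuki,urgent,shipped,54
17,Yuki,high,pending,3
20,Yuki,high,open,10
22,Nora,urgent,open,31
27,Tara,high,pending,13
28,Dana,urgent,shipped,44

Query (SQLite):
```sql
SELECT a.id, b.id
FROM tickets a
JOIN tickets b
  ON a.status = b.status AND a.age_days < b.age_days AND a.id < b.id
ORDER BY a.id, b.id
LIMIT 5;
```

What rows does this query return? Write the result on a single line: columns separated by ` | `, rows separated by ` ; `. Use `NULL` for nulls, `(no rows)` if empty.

7 | 15 ; 11 | 14 ; 11 | 20 ; 11 | 22 ; 17 | 27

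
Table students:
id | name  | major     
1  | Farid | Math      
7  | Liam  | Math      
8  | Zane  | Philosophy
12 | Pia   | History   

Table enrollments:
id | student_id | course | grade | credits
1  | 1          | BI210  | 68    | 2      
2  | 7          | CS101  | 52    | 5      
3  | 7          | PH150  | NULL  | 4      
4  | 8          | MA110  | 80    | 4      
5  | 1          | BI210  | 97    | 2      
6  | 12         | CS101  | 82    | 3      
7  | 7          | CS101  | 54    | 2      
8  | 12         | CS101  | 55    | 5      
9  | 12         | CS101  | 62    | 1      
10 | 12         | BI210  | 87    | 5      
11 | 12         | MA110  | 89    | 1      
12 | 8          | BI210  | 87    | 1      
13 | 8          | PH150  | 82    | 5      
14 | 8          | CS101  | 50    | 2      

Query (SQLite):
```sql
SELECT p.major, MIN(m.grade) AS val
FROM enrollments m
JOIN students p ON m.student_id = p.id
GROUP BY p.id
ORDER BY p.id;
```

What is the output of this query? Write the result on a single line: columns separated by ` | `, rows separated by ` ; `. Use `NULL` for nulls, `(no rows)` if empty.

Join each enrollments row to its students via student_id.
Group joined rows by students.id; compute MIN(m.grade) per group.
  1: ids {1, 5} → MIN(m.grade)=68
  7: ids {2, 3, 7} → MIN(m.grade)=52
  8: ids {4, 12, 13, 14} → MIN(m.grade)=50
  12: ids {6, 8, 9, 10, 11} → MIN(m.grade)=55

Math | 68 ; Math | 52 ; Philosophy | 50 ; History | 55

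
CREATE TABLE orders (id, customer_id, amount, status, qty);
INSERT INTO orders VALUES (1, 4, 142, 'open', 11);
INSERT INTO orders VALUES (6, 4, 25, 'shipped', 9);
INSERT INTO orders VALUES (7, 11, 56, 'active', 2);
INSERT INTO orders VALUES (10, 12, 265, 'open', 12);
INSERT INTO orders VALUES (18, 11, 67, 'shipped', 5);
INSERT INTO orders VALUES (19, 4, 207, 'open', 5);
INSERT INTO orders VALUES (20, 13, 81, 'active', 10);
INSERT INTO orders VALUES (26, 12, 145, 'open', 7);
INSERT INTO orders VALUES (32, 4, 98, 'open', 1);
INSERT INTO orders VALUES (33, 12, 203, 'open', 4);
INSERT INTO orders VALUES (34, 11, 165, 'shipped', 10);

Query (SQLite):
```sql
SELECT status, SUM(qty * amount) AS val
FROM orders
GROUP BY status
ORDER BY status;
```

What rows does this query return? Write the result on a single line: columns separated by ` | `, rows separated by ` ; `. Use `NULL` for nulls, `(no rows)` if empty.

active | 922 ; open | 7702 ; shipped | 2210

For each row compute qty * amount.
Group by status; take SUM of the expression per group.
  active: ids {7, 20} → SUM(qty * amount)=922
  open: ids {1, 10, 19, 26, 32, 33} → SUM(qty * amount)=7702
  shipped: ids {6, 18, 34} → SUM(qty * amount)=2210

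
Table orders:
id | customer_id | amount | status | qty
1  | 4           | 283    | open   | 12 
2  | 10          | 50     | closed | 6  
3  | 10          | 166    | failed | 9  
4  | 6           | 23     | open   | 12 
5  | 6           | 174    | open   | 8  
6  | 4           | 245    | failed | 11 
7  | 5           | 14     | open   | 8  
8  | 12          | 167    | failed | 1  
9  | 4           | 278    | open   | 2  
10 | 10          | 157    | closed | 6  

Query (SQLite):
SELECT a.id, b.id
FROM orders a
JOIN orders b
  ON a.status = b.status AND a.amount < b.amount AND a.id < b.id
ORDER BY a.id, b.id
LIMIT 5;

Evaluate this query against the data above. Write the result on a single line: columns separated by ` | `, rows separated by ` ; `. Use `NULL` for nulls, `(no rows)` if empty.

Pairs (a,b) with same status, a.amount < b.amount, a.id < b.id.
status groups: closed:{2,10} failed:{3,6,8} open:{1,4,5,7,9}
Ordered by (a.id, b.id); first 5.

2 | 10 ; 3 | 6 ; 3 | 8 ; 4 | 5 ; 4 | 9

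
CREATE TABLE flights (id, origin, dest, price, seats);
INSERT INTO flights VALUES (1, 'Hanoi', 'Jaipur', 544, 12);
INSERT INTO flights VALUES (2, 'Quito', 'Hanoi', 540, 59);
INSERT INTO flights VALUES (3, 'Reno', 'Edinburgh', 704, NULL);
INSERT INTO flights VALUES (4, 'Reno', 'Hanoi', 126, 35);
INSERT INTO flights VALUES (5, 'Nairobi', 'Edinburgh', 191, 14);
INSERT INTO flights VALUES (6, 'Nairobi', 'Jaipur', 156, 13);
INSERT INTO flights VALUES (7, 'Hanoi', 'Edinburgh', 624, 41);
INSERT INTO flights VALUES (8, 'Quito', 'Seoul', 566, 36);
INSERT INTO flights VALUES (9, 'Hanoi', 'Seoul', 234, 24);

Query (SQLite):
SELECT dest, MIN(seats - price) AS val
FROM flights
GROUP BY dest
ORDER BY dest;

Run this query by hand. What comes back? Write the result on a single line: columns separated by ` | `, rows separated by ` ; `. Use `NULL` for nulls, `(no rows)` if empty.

Edinburgh | -583 ; Hanoi | -481 ; Jaipur | -532 ; Seoul | -530

For each row compute seats - price.
Group by dest; take MIN of the expression per group.
  Edinburgh: ids {3, 5, 7} → MIN(seats - price)=-583
  Hanoi: ids {2, 4} → MIN(seats - price)=-481
  Jaipur: ids {1, 6} → MIN(seats - price)=-532
  Seoul: ids {8, 9} → MIN(seats - price)=-530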